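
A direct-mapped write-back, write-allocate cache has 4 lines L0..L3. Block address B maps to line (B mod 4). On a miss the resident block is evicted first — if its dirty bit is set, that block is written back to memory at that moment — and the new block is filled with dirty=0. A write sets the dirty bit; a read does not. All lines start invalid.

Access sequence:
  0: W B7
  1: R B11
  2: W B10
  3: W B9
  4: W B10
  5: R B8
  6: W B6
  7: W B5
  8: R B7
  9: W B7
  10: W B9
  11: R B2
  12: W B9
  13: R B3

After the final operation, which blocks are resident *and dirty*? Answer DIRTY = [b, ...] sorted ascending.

DIRTY = [9]

  0 | W B7 → L3 miss [D]
  1 | R B11 → L3 miss wb→B7 [-]
  2 | W B10 → L2 miss [D]
  3 | W B9 → L1 miss [D]
  4 | W B10 → L2 hit [D]
  5 | R B8 → L0 miss [-]
  6 | W B6 → L2 miss wb→B10 [D]
  7 | W B5 → L1 miss wb→B9 [D]
  8 | R B7 → L3 miss [-]
  9 | W B7 → L3 hit [D]
  10 | W B9 → L1 miss wb→B5 [D]
  11 | R B2 → L2 miss wb→B6 [-]
  12 | W B9 → L1 hit [D]
  13 | R B3 → L3 miss wb→B7 [-]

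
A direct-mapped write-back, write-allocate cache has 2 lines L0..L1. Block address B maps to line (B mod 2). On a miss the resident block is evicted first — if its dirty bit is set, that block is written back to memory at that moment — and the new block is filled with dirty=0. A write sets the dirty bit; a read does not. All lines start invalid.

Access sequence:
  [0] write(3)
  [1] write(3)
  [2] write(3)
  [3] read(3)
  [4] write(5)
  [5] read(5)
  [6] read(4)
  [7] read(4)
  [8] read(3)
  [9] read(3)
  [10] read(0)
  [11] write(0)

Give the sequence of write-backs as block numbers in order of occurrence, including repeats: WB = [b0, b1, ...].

WB = [3, 5]

0: W B3 -> L1 miss  d=D]
1: W B3 -> L1 hit  d=D]
2: W B3 -> L1 hit  d=D]
3: R B3 -> L1 hit  d=D]
4: W B5 -> L1 miss wb->B3  d=D]
5: R B5 -> L1 hit  d=D]
6: R B4 -> L0 miss  d=-]
7: R B4 -> L0 hit  d=-]
8: R B3 -> L1 miss wb->B5  d=-]
9: R B3 -> L1 hit  d=-]
10: R B0 -> L0 miss  d=-]
11: W B0 -> L0 hit  d=D]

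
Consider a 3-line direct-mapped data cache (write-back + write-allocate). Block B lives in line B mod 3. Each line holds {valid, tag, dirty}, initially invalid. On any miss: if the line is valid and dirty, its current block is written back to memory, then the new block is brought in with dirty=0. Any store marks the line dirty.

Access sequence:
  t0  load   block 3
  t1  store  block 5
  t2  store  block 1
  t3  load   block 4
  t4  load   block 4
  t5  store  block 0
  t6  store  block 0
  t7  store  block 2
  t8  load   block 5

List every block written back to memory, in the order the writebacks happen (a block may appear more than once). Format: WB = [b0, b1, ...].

0: R B3 → L0 miss [-]
1: W B5 → L2 miss [D]
2: W B1 → L1 miss [D]
3: R B4 → L1 miss wb→B1 [-]
4: R B4 → L1 hit [-]
5: W B0 → L0 miss [D]
6: W B0 → L0 hit [D]
7: W B2 → L2 miss wb→B5 [D]
8: R B5 → L2 miss wb→B2 [-]

WB = [1, 5, 2]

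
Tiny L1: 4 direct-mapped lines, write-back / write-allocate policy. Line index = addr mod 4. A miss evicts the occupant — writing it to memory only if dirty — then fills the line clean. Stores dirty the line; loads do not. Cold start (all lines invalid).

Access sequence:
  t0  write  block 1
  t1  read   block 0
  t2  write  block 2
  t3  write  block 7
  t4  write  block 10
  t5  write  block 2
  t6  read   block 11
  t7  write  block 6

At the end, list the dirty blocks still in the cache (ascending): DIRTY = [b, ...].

DIRTY = [1, 6]

0: W B1 -> L1 miss  d=D]
1: R B0 -> L0 miss  d=-]
2: W B2 -> L2 miss  d=D]
3: W B7 -> L3 miss  d=D]
4: W B10 -> L2 miss wb->B2  d=D]
5: W B2 -> L2 miss wb->B10  d=D]
6: R B11 -> L3 miss wb->B7  d=-]
7: W B6 -> L2 miss wb->B2  d=D]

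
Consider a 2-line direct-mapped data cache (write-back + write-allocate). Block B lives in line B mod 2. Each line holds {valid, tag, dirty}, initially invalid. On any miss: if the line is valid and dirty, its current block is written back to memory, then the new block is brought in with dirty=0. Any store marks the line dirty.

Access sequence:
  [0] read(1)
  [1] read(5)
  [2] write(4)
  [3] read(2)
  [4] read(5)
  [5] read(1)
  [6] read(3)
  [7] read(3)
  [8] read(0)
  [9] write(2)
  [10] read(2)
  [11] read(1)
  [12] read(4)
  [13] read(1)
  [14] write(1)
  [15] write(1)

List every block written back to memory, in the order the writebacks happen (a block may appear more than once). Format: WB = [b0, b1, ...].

  0 | R B1 → L1 miss [-]
  1 | R B5 → L1 miss [-]
  2 | W B4 → L0 miss [D]
  3 | R B2 → L0 miss wb→B4 [-]
  4 | R B5 → L1 hit [-]
  5 | R B1 → L1 miss [-]
  6 | R B3 → L1 miss [-]
  7 | R B3 → L1 hit [-]
  8 | R B0 → L0 miss [-]
  9 | W B2 → L0 miss [D]
  10 | R B2 → L0 hit [D]
  11 | R B1 → L1 miss [-]
  12 | R B4 → L0 miss wb→B2 [-]
  13 | R B1 → L1 hit [-]
  14 | W B1 → L1 hit [D]
  15 | W B1 → L1 hit [D]

WB = [4, 2]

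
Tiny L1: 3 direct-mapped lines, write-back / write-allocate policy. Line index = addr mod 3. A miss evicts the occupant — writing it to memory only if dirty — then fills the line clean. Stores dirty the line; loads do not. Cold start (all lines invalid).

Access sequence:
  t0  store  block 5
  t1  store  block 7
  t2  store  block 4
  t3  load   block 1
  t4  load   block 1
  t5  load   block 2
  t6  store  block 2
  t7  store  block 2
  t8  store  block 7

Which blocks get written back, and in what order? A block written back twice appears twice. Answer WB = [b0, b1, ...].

WB = [7, 4, 5]

0: W B5 -> L2 miss  d=D]
1: W B7 -> L1 miss  d=D]
2: W B4 -> L1 miss wb->B7  d=D]
3: R B1 -> L1 miss wb->B4  d=-]
4: R B1 -> L1 hit  d=-]
5: R B2 -> L2 miss wb->B5  d=-]
6: W B2 -> L2 hit  d=D]
7: W B2 -> L2 hit  d=D]
8: W B7 -> L1 miss  d=D]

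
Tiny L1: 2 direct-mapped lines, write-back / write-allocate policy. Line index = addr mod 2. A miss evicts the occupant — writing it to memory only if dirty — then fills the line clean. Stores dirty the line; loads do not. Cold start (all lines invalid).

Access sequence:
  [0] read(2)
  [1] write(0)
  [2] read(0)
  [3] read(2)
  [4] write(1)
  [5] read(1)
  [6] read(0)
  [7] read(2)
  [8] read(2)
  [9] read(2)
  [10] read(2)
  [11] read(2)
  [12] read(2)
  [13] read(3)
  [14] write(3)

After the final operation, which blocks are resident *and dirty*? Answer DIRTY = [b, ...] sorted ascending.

  0 | R B2 → L0 miss [-]
  1 | W B0 → L0 miss [D]
  2 | R B0 → L0 hit [D]
  3 | R B2 → L0 miss wb→B0 [-]
  4 | W B1 → L1 miss [D]
  5 | R B1 → L1 hit [D]
  6 | R B0 → L0 miss [-]
  7 | R B2 → L0 miss [-]
  8 | R B2 → L0 hit [-]
  9 | R B2 → L0 hit [-]
  10 | R B2 → L0 hit [-]
  11 | R B2 → L0 hit [-]
  12 | R B2 → L0 hit [-]
  13 | R B3 → L1 miss wb→B1 [-]
  14 | W B3 → L1 hit [D]

DIRTY = [3]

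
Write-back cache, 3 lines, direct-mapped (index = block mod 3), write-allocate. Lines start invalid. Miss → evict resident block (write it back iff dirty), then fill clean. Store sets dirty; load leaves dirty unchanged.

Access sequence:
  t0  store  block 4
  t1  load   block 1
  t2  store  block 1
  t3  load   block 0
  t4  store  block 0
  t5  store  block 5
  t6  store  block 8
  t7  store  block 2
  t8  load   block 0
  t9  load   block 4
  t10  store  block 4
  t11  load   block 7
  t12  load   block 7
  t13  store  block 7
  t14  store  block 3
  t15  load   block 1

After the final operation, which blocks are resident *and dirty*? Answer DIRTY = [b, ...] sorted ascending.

DIRTY = [2, 3]

  0 | W B4 → L1 miss [D]
  1 | R B1 → L1 miss wb→B4 [-]
  2 | W B1 → L1 hit [D]
  3 | R B0 → L0 miss [-]
  4 | W B0 → L0 hit [D]
  5 | W B5 → L2 miss [D]
  6 | W B8 → L2 miss wb→B5 [D]
  7 | W B2 → L2 miss wb→B8 [D]
  8 | R B0 → L0 hit [D]
  9 | R B4 → L1 miss wb→B1 [-]
  10 | W B4 → L1 hit [D]
  11 | R B7 → L1 miss wb→B4 [-]
  12 | R B7 → L1 hit [-]
  13 | W B7 → L1 hit [D]
  14 | W B3 → L0 miss wb→B0 [D]
  15 | R B1 → L1 miss wb→B7 [-]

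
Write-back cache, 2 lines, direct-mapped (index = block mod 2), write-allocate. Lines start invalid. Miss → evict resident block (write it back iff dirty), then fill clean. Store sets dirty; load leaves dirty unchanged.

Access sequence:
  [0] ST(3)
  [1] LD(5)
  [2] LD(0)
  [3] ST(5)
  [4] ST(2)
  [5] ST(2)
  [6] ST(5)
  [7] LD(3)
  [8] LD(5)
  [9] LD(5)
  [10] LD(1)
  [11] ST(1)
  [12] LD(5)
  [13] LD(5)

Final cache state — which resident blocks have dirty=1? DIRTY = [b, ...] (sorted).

DIRTY = [2]

  0 | W B3 → L1 miss [D]
  1 | R B5 → L1 miss wb→B3 [-]
  2 | R B0 → L0 miss [-]
  3 | W B5 → L1 hit [D]
  4 | W B2 → L0 miss [D]
  5 | W B2 → L0 hit [D]
  6 | W B5 → L1 hit [D]
  7 | R B3 → L1 miss wb→B5 [-]
  8 | R B5 → L1 miss [-]
  9 | R B5 → L1 hit [-]
  10 | R B1 → L1 miss [-]
  11 | W B1 → L1 hit [D]
  12 | R B5 → L1 miss wb→B1 [-]
  13 | R B5 → L1 hit [-]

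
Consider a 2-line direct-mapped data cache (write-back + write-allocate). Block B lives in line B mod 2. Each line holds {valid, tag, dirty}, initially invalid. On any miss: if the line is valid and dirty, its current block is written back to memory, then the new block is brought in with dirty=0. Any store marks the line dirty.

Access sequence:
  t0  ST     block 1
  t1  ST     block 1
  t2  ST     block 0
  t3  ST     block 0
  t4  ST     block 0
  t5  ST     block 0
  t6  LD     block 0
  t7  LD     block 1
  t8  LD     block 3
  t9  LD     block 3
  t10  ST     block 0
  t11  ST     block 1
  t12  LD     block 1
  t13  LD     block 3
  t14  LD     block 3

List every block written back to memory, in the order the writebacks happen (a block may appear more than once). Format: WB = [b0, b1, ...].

0: W B1 → L1 miss [D]
1: W B1 → L1 hit [D]
2: W B0 → L0 miss [D]
3: W B0 → L0 hit [D]
4: W B0 → L0 hit [D]
5: W B0 → L0 hit [D]
6: R B0 → L0 hit [D]
7: R B1 → L1 hit [D]
8: R B3 → L1 miss wb→B1 [-]
9: R B3 → L1 hit [-]
10: W B0 → L0 hit [D]
11: W B1 → L1 miss [D]
12: R B1 → L1 hit [D]
13: R B3 → L1 miss wb→B1 [-]
14: R B3 → L1 hit [-]

WB = [1, 1]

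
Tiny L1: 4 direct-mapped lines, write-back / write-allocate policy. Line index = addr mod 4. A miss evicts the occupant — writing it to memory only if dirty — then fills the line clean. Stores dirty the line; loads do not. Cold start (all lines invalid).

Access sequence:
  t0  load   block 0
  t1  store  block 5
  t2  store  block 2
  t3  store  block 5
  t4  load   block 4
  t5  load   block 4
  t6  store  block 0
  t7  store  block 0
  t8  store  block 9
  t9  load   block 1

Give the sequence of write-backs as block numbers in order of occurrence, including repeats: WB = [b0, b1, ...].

WB = [5, 9]

  0 | R B0 → L0 miss [-]
  1 | W B5 → L1 miss [D]
  2 | W B2 → L2 miss [D]
  3 | W B5 → L1 hit [D]
  4 | R B4 → L0 miss [-]
  5 | R B4 → L0 hit [-]
  6 | W B0 → L0 miss [D]
  7 | W B0 → L0 hit [D]
  8 | W B9 → L1 miss wb→B5 [D]
  9 | R B1 → L1 miss wb→B9 [-]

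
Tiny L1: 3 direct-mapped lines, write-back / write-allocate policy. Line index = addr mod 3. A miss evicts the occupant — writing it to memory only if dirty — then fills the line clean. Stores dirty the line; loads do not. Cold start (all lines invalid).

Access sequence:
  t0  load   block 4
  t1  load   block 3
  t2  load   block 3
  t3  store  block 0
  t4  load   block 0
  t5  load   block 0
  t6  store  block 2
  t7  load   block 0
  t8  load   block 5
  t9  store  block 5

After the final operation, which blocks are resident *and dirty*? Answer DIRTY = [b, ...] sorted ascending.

DIRTY = [0, 5]

0: R B4 → L1 miss [-]
1: R B3 → L0 miss [-]
2: R B3 → L0 hit [-]
3: W B0 → L0 miss [D]
4: R B0 → L0 hit [D]
5: R B0 → L0 hit [D]
6: W B2 → L2 miss [D]
7: R B0 → L0 hit [D]
8: R B5 → L2 miss wb→B2 [-]
9: W B5 → L2 hit [D]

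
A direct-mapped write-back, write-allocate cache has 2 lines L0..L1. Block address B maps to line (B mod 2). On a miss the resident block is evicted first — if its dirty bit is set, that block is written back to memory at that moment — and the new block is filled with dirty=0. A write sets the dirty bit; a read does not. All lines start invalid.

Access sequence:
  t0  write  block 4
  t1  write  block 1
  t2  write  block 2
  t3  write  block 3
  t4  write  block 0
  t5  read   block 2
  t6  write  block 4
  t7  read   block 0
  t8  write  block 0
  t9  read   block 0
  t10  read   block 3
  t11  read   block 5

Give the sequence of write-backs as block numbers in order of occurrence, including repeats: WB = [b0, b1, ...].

WB = [4, 1, 2, 0, 4, 3]

0: W B4 -> L0 miss  d=D]
1: W B1 -> L1 miss  d=D]
2: W B2 -> L0 miss wb->B4  d=D]
3: W B3 -> L1 miss wb->B1  d=D]
4: W B0 -> L0 miss wb->B2  d=D]
5: R B2 -> L0 miss wb->B0  d=-]
6: W B4 -> L0 miss  d=D]
7: R B0 -> L0 miss wb->B4  d=-]
8: W B0 -> L0 hit  d=D]
9: R B0 -> L0 hit  d=D]
10: R B3 -> L1 hit  d=D]
11: R B5 -> L1 miss wb->B3  d=-]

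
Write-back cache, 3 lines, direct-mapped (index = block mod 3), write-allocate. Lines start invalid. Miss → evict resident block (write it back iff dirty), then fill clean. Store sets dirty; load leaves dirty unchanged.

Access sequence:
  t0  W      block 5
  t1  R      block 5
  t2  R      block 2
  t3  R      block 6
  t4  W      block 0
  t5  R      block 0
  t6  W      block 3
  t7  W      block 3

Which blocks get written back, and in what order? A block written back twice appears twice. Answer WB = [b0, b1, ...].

0: W B5 → L2 miss [D]
1: R B5 → L2 hit [D]
2: R B2 → L2 miss wb→B5 [-]
3: R B6 → L0 miss [-]
4: W B0 → L0 miss [D]
5: R B0 → L0 hit [D]
6: W B3 → L0 miss wb→B0 [D]
7: W B3 → L0 hit [D]

WB = [5, 0]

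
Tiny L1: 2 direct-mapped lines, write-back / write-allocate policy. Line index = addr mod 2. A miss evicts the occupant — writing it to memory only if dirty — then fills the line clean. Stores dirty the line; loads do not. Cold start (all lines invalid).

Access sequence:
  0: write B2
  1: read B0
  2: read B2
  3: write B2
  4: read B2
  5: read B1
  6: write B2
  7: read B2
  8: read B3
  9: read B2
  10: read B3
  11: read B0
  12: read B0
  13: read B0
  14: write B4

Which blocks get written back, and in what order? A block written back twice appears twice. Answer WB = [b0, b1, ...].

WB = [2, 2]

0: W B2 -> L0 miss  d=D]
1: R B0 -> L0 miss wb->B2  d=-]
2: R B2 -> L0 miss  d=-]
3: W B2 -> L0 hit  d=D]
4: R B2 -> L0 hit  d=D]
5: R B1 -> L1 miss  d=-]
6: W B2 -> L0 hit  d=D]
7: R B2 -> L0 hit  d=D]
8: R B3 -> L1 miss  d=-]
9: R B2 -> L0 hit  d=D]
10: R B3 -> L1 hit  d=-]
11: R B0 -> L0 miss wb->B2  d=-]
12: R B0 -> L0 hit  d=-]
13: R B0 -> L0 hit  d=-]
14: W B4 -> L0 miss  d=D]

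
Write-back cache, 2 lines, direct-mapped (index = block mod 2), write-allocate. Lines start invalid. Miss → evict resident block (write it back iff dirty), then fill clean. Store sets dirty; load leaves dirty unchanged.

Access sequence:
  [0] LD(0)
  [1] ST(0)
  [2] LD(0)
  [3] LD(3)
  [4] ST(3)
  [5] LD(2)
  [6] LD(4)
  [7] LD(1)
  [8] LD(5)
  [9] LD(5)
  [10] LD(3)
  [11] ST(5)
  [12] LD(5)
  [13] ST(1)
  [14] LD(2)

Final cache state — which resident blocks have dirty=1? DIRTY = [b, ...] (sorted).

DIRTY = [1]

0: R B0 → L0 miss [-]
1: W B0 → L0 hit [D]
2: R B0 → L0 hit [D]
3: R B3 → L1 miss [-]
4: W B3 → L1 hit [D]
5: R B2 → L0 miss wb→B0 [-]
6: R B4 → L0 miss [-]
7: R B1 → L1 miss wb→B3 [-]
8: R B5 → L1 miss [-]
9: R B5 → L1 hit [-]
10: R B3 → L1 miss [-]
11: W B5 → L1 miss [D]
12: R B5 → L1 hit [D]
13: W B1 → L1 miss wb→B5 [D]
14: R B2 → L0 miss [-]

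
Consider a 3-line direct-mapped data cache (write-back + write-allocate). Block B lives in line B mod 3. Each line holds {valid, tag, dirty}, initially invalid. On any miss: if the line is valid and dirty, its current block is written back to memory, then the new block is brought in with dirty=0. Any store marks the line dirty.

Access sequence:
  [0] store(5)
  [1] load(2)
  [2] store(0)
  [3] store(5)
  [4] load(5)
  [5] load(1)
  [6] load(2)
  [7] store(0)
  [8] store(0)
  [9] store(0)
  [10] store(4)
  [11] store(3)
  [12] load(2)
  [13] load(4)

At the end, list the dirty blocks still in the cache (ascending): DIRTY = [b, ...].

0: W B5 → L2 miss [D]
1: R B2 → L2 miss wb→B5 [-]
2: W B0 → L0 miss [D]
3: W B5 → L2 miss [D]
4: R B5 → L2 hit [D]
5: R B1 → L1 miss [-]
6: R B2 → L2 miss wb→B5 [-]
7: W B0 → L0 hit [D]
8: W B0 → L0 hit [D]
9: W B0 → L0 hit [D]
10: W B4 → L1 miss [D]
11: W B3 → L0 miss wb→B0 [D]
12: R B2 → L2 hit [-]
13: R B4 → L1 hit [D]

DIRTY = [3, 4]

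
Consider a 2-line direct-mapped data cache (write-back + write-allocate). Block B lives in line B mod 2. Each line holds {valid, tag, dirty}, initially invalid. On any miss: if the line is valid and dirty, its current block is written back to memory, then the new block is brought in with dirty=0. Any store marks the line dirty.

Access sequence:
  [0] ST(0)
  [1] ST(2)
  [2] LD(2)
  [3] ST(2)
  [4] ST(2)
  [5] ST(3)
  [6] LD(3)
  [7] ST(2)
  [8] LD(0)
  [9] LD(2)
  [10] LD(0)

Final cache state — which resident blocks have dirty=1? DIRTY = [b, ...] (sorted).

  0 | W B0 → L0 miss [D]
  1 | W B2 → L0 miss wb→B0 [D]
  2 | R B2 → L0 hit [D]
  3 | W B2 → L0 hit [D]
  4 | W B2 → L0 hit [D]
  5 | W B3 → L1 miss [D]
  6 | R B3 → L1 hit [D]
  7 | W B2 → L0 hit [D]
  8 | R B0 → L0 miss wb→B2 [-]
  9 | R B2 → L0 miss [-]
  10 | R B0 → L0 miss [-]

DIRTY = [3]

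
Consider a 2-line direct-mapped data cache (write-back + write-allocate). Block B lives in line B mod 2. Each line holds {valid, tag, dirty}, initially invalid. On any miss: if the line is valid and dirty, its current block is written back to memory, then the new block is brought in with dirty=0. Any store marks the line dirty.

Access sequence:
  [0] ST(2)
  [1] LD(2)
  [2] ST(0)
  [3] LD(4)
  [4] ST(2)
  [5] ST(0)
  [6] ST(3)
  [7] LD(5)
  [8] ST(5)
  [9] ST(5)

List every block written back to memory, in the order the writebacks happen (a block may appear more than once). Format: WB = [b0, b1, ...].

WB = [2, 0, 2, 3]

0: W B2 → L0 miss [D]
1: R B2 → L0 hit [D]
2: W B0 → L0 miss wb→B2 [D]
3: R B4 → L0 miss wb→B0 [-]
4: W B2 → L0 miss [D]
5: W B0 → L0 miss wb→B2 [D]
6: W B3 → L1 miss [D]
7: R B5 → L1 miss wb→B3 [-]
8: W B5 → L1 hit [D]
9: W B5 → L1 hit [D]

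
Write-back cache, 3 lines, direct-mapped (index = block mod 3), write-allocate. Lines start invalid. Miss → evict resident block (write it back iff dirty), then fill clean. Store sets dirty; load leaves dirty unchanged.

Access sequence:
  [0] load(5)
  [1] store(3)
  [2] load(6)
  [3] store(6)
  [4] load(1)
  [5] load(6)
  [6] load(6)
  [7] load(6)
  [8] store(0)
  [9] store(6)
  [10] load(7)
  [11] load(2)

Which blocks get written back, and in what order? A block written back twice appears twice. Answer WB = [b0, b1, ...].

0: R B5 -> L2 miss  d=-]
1: W B3 -> L0 miss  d=D]
2: R B6 -> L0 miss wb->B3  d=-]
3: W B6 -> L0 hit  d=D]
4: R B1 -> L1 miss  d=-]
5: R B6 -> L0 hit  d=D]
6: R B6 -> L0 hit  d=D]
7: R B6 -> L0 hit  d=D]
8: W B0 -> L0 miss wb->B6  d=D]
9: W B6 -> L0 miss wb->B0  d=D]
10: R B7 -> L1 miss  d=-]
11: R B2 -> L2 miss  d=-]

WB = [3, 6, 0]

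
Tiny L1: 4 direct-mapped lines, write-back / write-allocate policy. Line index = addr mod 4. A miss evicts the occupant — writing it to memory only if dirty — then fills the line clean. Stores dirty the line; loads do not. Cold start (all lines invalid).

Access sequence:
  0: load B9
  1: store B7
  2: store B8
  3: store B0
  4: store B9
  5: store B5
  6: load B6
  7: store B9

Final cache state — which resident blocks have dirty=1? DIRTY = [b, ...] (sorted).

DIRTY = [0, 7, 9]

0: R B9 -> L1 miss  d=-]
1: W B7 -> L3 miss  d=D]
2: W B8 -> L0 miss  d=D]
3: W B0 -> L0 miss wb->B8  d=D]
4: W B9 -> L1 hit  d=D]
5: W B5 -> L1 miss wb->B9  d=D]
6: R B6 -> L2 miss  d=-]
7: W B9 -> L1 miss wb->B5  d=D]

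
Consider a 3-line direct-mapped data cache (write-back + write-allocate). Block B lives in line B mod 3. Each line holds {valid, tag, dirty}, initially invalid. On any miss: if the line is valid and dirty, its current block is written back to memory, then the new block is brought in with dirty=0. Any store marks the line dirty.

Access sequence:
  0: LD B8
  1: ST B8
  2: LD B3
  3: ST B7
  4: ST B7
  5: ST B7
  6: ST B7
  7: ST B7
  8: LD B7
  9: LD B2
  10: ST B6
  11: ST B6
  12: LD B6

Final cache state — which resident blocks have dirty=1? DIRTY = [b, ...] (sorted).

0: R B8 -> L2 miss  d=-]
1: W B8 -> L2 hit  d=D]
2: R B3 -> L0 miss  d=-]
3: W B7 -> L1 miss  d=D]
4: W B7 -> L1 hit  d=D]
5: W B7 -> L1 hit  d=D]
6: W B7 -> L1 hit  d=D]
7: W B7 -> L1 hit  d=D]
8: R B7 -> L1 hit  d=D]
9: R B2 -> L2 miss wb->B8  d=-]
10: W B6 -> L0 miss  d=D]
11: W B6 -> L0 hit  d=D]
12: R B6 -> L0 hit  d=D]

DIRTY = [6, 7]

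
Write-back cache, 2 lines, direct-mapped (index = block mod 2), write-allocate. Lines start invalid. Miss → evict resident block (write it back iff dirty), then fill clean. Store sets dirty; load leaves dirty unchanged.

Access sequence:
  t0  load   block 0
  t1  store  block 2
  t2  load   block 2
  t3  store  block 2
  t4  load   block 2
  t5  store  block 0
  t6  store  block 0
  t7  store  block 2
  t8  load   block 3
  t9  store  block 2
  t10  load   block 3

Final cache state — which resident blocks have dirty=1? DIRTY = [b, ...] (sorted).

  0 | R B0 → L0 miss [-]
  1 | W B2 → L0 miss [D]
  2 | R B2 → L0 hit [D]
  3 | W B2 → L0 hit [D]
  4 | R B2 → L0 hit [D]
  5 | W B0 → L0 miss wb→B2 [D]
  6 | W B0 → L0 hit [D]
  7 | W B2 → L0 miss wb→B0 [D]
  8 | R B3 → L1 miss [-]
  9 | W B2 → L0 hit [D]
  10 | R B3 → L1 hit [-]

DIRTY = [2]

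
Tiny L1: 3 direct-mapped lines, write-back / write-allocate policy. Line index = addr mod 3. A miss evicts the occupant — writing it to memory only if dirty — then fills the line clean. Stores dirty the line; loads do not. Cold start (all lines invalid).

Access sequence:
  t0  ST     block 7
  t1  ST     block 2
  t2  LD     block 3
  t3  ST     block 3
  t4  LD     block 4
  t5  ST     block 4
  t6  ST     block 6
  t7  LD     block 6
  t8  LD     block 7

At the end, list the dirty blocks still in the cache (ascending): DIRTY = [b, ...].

0: W B7 -> L1 miss  d=D]
1: W B2 -> L2 miss  d=D]
2: R B3 -> L0 miss  d=-]
3: W B3 -> L0 hit  d=D]
4: R B4 -> L1 miss wb->B7  d=-]
5: W B4 -> L1 hit  d=D]
6: W B6 -> L0 miss wb->B3  d=D]
7: R B6 -> L0 hit  d=D]
8: R B7 -> L1 miss wb->B4  d=-]

DIRTY = [2, 6]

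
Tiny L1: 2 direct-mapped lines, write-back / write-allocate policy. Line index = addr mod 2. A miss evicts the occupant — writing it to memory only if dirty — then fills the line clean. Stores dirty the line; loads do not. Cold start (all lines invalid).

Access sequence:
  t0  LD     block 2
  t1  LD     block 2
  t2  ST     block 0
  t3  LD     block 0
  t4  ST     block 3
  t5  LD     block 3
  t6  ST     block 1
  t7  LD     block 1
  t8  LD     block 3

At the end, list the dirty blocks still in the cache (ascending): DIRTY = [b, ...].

  0 | R B2 → L0 miss [-]
  1 | R B2 → L0 hit [-]
  2 | W B0 → L0 miss [D]
  3 | R B0 → L0 hit [D]
  4 | W B3 → L1 miss [D]
  5 | R B3 → L1 hit [D]
  6 | W B1 → L1 miss wb→B3 [D]
  7 | R B1 → L1 hit [D]
  8 | R B3 → L1 miss wb→B1 [-]

DIRTY = [0]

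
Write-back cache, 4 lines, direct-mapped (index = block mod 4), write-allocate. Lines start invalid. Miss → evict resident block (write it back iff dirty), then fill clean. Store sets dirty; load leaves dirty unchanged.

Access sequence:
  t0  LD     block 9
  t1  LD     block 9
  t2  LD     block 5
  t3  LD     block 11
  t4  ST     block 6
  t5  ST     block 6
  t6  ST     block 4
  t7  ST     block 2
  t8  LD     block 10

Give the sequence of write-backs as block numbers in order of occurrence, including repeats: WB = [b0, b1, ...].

0: R B9 -> L1 miss  d=-]
1: R B9 -> L1 hit  d=-]
2: R B5 -> L1 miss  d=-]
3: R B11 -> L3 miss  d=-]
4: W B6 -> L2 miss  d=D]
5: W B6 -> L2 hit  d=D]
6: W B4 -> L0 miss  d=D]
7: W B2 -> L2 miss wb->B6  d=D]
8: R B10 -> L2 miss wb->B2  d=-]

WB = [6, 2]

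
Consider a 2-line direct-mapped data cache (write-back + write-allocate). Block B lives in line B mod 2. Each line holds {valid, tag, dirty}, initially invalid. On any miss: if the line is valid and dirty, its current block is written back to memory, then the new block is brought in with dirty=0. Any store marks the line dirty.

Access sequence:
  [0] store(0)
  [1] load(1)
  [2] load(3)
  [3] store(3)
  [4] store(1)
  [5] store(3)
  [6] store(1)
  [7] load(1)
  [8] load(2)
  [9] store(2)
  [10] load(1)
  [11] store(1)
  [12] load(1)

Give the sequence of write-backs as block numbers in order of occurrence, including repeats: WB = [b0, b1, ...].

0: W B0 → L0 miss [D]
1: R B1 → L1 miss [-]
2: R B3 → L1 miss [-]
3: W B3 → L1 hit [D]
4: W B1 → L1 miss wb→B3 [D]
5: W B3 → L1 miss wb→B1 [D]
6: W B1 → L1 miss wb→B3 [D]
7: R B1 → L1 hit [D]
8: R B2 → L0 miss wb→B0 [-]
9: W B2 → L0 hit [D]
10: R B1 → L1 hit [D]
11: W B1 → L1 hit [D]
12: R B1 → L1 hit [D]

WB = [3, 1, 3, 0]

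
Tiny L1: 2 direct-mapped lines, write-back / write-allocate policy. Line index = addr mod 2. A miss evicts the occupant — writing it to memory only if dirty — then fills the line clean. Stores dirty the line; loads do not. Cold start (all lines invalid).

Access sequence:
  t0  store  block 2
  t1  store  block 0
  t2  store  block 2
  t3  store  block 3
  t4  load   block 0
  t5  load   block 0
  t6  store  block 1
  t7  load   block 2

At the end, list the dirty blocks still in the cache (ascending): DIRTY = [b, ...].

DIRTY = [1]

  0 | W B2 → L0 miss [D]
  1 | W B0 → L0 miss wb→B2 [D]
  2 | W B2 → L0 miss wb→B0 [D]
  3 | W B3 → L1 miss [D]
  4 | R B0 → L0 miss wb→B2 [-]
  5 | R B0 → L0 hit [-]
  6 | W B1 → L1 miss wb→B3 [D]
  7 | R B2 → L0 miss [-]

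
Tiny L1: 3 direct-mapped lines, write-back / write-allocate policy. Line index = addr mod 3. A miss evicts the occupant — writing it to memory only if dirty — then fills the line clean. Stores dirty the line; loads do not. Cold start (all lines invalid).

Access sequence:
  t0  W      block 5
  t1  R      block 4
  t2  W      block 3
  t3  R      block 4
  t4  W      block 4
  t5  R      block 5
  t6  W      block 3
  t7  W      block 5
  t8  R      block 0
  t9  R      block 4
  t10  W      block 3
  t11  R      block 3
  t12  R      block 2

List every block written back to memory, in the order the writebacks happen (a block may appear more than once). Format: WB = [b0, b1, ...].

0: W B5 → L2 miss [D]
1: R B4 → L1 miss [-]
2: W B3 → L0 miss [D]
3: R B4 → L1 hit [-]
4: W B4 → L1 hit [D]
5: R B5 → L2 hit [D]
6: W B3 → L0 hit [D]
7: W B5 → L2 hit [D]
8: R B0 → L0 miss wb→B3 [-]
9: R B4 → L1 hit [D]
10: W B3 → L0 miss [D]
11: R B3 → L0 hit [D]
12: R B2 → L2 miss wb→B5 [-]

WB = [3, 5]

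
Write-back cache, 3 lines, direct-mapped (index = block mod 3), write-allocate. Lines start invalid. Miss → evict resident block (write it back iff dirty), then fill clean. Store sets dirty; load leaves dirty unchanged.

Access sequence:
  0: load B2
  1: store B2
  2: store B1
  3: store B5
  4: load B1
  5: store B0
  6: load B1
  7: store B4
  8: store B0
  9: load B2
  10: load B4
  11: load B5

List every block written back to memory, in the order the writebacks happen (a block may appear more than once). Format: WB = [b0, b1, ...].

WB = [2, 1, 5]

0: R B2 → L2 miss [-]
1: W B2 → L2 hit [D]
2: W B1 → L1 miss [D]
3: W B5 → L2 miss wb→B2 [D]
4: R B1 → L1 hit [D]
5: W B0 → L0 miss [D]
6: R B1 → L1 hit [D]
7: W B4 → L1 miss wb→B1 [D]
8: W B0 → L0 hit [D]
9: R B2 → L2 miss wb→B5 [-]
10: R B4 → L1 hit [D]
11: R B5 → L2 miss [-]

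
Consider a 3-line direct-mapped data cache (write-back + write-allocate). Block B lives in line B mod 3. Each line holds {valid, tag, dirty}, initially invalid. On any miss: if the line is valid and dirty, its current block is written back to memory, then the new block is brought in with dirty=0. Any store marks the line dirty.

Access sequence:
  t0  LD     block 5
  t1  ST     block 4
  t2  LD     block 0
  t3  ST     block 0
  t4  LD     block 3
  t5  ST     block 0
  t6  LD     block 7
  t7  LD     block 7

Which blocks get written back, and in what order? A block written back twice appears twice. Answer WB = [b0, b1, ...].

  0 | R B5 → L2 miss [-]
  1 | W B4 → L1 miss [D]
  2 | R B0 → L0 miss [-]
  3 | W B0 → L0 hit [D]
  4 | R B3 → L0 miss wb→B0 [-]
  5 | W B0 → L0 miss [D]
  6 | R B7 → L1 miss wb→B4 [-]
  7 | R B7 → L1 hit [-]

WB = [0, 4]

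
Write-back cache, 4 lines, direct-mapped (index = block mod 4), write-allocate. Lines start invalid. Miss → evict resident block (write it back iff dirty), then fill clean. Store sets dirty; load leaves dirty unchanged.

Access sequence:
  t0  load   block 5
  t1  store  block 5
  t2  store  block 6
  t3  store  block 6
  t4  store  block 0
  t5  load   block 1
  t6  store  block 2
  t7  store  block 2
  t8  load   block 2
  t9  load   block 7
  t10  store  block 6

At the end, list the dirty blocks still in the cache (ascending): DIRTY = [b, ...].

  0 | R B5 → L1 miss [-]
  1 | W B5 → L1 hit [D]
  2 | W B6 → L2 miss [D]
  3 | W B6 → L2 hit [D]
  4 | W B0 → L0 miss [D]
  5 | R B1 → L1 miss wb→B5 [-]
  6 | W B2 → L2 miss wb→B6 [D]
  7 | W B2 → L2 hit [D]
  8 | R B2 → L2 hit [D]
  9 | R B7 → L3 miss [-]
  10 | W B6 → L2 miss wb→B2 [D]

DIRTY = [0, 6]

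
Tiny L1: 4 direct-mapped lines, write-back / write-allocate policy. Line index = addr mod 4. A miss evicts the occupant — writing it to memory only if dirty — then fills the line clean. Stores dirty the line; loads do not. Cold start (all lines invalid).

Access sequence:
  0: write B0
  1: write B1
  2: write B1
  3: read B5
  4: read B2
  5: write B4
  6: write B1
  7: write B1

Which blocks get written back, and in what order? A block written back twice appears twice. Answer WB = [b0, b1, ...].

0: W B0 -> L0 miss  d=D]
1: W B1 -> L1 miss  d=D]
2: W B1 -> L1 hit  d=D]
3: R B5 -> L1 miss wb->B1  d=-]
4: R B2 -> L2 miss  d=-]
5: W B4 -> L0 miss wb->B0  d=D]
6: W B1 -> L1 miss  d=D]
7: W B1 -> L1 hit  d=D]

WB = [1, 0]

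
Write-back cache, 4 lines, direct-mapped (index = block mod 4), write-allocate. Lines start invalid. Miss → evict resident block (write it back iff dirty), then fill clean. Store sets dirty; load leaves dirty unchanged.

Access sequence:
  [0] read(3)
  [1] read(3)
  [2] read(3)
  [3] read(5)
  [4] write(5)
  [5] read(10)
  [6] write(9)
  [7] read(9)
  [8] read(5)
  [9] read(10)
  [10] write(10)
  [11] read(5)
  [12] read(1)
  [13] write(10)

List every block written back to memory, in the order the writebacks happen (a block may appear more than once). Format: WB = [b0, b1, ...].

WB = [5, 9]

0: R B3 -> L3 miss  d=-]
1: R B3 -> L3 hit  d=-]
2: R B3 -> L3 hit  d=-]
3: R B5 -> L1 miss  d=-]
4: W B5 -> L1 hit  d=D]
5: R B10 -> L2 miss  d=-]
6: W B9 -> L1 miss wb->B5  d=D]
7: R B9 -> L1 hit  d=D]
8: R B5 -> L1 miss wb->B9  d=-]
9: R B10 -> L2 hit  d=-]
10: W B10 -> L2 hit  d=D]
11: R B5 -> L1 hit  d=-]
12: R B1 -> L1 miss  d=-]
13: W B10 -> L2 hit  d=D]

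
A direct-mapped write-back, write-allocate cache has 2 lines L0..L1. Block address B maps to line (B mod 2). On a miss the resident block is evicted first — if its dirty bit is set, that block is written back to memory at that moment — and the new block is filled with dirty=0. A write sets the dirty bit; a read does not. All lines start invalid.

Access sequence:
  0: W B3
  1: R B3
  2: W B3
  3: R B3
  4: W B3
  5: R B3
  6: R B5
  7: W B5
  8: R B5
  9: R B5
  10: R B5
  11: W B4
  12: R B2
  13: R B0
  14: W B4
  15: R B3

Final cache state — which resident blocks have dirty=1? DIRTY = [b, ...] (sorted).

DIRTY = [4]

0: W B3 -> L1 miss  d=D]
1: R B3 -> L1 hit  d=D]
2: W B3 -> L1 hit  d=D]
3: R B3 -> L1 hit  d=D]
4: W B3 -> L1 hit  d=D]
5: R B3 -> L1 hit  d=D]
6: R B5 -> L1 miss wb->B3  d=-]
7: W B5 -> L1 hit  d=D]
8: R B5 -> L1 hit  d=D]
9: R B5 -> L1 hit  d=D]
10: R B5 -> L1 hit  d=D]
11: W B4 -> L0 miss  d=D]
12: R B2 -> L0 miss wb->B4  d=-]
13: R B0 -> L0 miss  d=-]
14: W B4 -> L0 miss  d=D]
15: R B3 -> L1 miss wb->B5  d=-]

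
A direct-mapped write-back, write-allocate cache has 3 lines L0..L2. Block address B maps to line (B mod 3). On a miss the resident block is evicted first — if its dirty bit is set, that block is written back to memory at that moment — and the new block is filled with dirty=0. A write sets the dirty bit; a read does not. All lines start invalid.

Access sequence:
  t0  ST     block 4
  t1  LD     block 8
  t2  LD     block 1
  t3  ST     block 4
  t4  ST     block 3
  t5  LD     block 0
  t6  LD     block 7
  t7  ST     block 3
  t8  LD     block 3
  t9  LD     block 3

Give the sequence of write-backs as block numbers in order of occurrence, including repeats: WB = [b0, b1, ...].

  0 | W B4 → L1 miss [D]
  1 | R B8 → L2 miss [-]
  2 | R B1 → L1 miss wb→B4 [-]
  3 | W B4 → L1 miss [D]
  4 | W B3 → L0 miss [D]
  5 | R B0 → L0 miss wb→B3 [-]
  6 | R B7 → L1 miss wb→B4 [-]
  7 | W B3 → L0 miss [D]
  8 | R B3 → L0 hit [D]
  9 | R B3 → L0 hit [D]

WB = [4, 3, 4]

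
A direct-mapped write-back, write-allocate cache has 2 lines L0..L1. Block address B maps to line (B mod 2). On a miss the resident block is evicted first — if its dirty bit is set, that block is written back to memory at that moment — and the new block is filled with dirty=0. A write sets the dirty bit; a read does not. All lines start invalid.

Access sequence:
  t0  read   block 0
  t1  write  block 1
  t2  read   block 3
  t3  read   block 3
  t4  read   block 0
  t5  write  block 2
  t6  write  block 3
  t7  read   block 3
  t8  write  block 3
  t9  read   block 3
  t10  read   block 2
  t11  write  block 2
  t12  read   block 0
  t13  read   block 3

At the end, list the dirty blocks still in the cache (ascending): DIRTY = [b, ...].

0: R B0 → L0 miss [-]
1: W B1 → L1 miss [D]
2: R B3 → L1 miss wb→B1 [-]
3: R B3 → L1 hit [-]
4: R B0 → L0 hit [-]
5: W B2 → L0 miss [D]
6: W B3 → L1 hit [D]
7: R B3 → L1 hit [D]
8: W B3 → L1 hit [D]
9: R B3 → L1 hit [D]
10: R B2 → L0 hit [D]
11: W B2 → L0 hit [D]
12: R B0 → L0 miss wb→B2 [-]
13: R B3 → L1 hit [D]

DIRTY = [3]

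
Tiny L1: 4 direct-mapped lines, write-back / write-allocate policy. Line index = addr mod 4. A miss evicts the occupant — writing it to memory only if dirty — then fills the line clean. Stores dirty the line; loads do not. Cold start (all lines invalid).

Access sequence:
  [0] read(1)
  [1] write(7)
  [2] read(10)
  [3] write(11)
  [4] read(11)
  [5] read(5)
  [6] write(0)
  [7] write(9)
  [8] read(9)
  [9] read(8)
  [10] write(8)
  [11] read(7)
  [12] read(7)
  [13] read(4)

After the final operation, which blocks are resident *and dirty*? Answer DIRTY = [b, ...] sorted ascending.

DIRTY = [9]

0: R B1 → L1 miss [-]
1: W B7 → L3 miss [D]
2: R B10 → L2 miss [-]
3: W B11 → L3 miss wb→B7 [D]
4: R B11 → L3 hit [D]
5: R B5 → L1 miss [-]
6: W B0 → L0 miss [D]
7: W B9 → L1 miss [D]
8: R B9 → L1 hit [D]
9: R B8 → L0 miss wb→B0 [-]
10: W B8 → L0 hit [D]
11: R B7 → L3 miss wb→B11 [-]
12: R B7 → L3 hit [-]
13: R B4 → L0 miss wb→B8 [-]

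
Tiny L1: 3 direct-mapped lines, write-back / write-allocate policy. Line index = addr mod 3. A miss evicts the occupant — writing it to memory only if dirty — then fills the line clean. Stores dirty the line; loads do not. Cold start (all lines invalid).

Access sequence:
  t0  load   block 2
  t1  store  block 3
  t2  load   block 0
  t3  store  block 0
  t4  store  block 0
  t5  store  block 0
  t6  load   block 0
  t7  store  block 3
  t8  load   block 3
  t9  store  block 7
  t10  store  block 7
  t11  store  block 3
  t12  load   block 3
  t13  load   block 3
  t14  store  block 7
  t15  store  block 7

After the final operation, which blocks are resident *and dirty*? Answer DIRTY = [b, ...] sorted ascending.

DIRTY = [3, 7]

0: R B2 -> L2 miss  d=-]
1: W B3 -> L0 miss  d=D]
2: R B0 -> L0 miss wb->B3  d=-]
3: W B0 -> L0 hit  d=D]
4: W B0 -> L0 hit  d=D]
5: W B0 -> L0 hit  d=D]
6: R B0 -> L0 hit  d=D]
7: W B3 -> L0 miss wb->B0  d=D]
8: R B3 -> L0 hit  d=D]
9: W B7 -> L1 miss  d=D]
10: W B7 -> L1 hit  d=D]
11: W B3 -> L0 hit  d=D]
12: R B3 -> L0 hit  d=D]
13: R B3 -> L0 hit  d=D]
14: W B7 -> L1 hit  d=D]
15: W B7 -> L1 hit  d=D]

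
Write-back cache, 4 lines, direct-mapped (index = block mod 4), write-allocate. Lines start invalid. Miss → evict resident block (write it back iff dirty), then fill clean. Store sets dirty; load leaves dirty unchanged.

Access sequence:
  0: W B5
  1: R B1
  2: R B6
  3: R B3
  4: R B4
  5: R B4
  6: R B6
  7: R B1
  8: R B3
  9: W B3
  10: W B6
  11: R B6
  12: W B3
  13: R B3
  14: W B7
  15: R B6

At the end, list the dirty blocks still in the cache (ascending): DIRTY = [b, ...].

DIRTY = [6, 7]

0: W B5 -> L1 miss  d=D]
1: R B1 -> L1 miss wb->B5  d=-]
2: R B6 -> L2 miss  d=-]
3: R B3 -> L3 miss  d=-]
4: R B4 -> L0 miss  d=-]
5: R B4 -> L0 hit  d=-]
6: R B6 -> L2 hit  d=-]
7: R B1 -> L1 hit  d=-]
8: R B3 -> L3 hit  d=-]
9: W B3 -> L3 hit  d=D]
10: W B6 -> L2 hit  d=D]
11: R B6 -> L2 hit  d=D]
12: W B3 -> L3 hit  d=D]
13: R B3 -> L3 hit  d=D]
14: W B7 -> L3 miss wb->B3  d=D]
15: R B6 -> L2 hit  d=D]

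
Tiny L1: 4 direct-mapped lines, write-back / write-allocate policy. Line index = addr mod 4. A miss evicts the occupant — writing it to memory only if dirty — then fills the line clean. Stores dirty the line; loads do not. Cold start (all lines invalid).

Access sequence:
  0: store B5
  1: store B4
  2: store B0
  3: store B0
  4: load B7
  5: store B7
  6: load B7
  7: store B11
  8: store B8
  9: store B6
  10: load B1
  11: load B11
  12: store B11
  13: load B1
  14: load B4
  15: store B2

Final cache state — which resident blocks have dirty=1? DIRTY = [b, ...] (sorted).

DIRTY = [2, 11]

0: W B5 -> L1 miss  d=D]
1: W B4 -> L0 miss  d=D]
2: W B0 -> L0 miss wb->B4  d=D]
3: W B0 -> L0 hit  d=D]
4: R B7 -> L3 miss  d=-]
5: W B7 -> L3 hit  d=D]
6: R B7 -> L3 hit  d=D]
7: W B11 -> L3 miss wb->B7  d=D]
8: W B8 -> L0 miss wb->B0  d=D]
9: W B6 -> L2 miss  d=D]
10: R B1 -> L1 miss wb->B5  d=-]
11: R B11 -> L3 hit  d=D]
12: W B11 -> L3 hit  d=D]
13: R B1 -> L1 hit  d=-]
14: R B4 -> L0 miss wb->B8  d=-]
15: W B2 -> L2 miss wb->B6  d=D]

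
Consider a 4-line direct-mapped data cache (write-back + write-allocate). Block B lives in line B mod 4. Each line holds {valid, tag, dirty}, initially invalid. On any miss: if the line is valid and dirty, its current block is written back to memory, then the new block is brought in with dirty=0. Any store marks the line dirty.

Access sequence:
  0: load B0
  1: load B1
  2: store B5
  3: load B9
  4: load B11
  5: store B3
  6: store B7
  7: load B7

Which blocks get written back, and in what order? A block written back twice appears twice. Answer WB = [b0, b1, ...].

0: R B0 → L0 miss [-]
1: R B1 → L1 miss [-]
2: W B5 → L1 miss [D]
3: R B9 → L1 miss wb→B5 [-]
4: R B11 → L3 miss [-]
5: W B3 → L3 miss [D]
6: W B7 → L3 miss wb→B3 [D]
7: R B7 → L3 hit [D]

WB = [5, 3]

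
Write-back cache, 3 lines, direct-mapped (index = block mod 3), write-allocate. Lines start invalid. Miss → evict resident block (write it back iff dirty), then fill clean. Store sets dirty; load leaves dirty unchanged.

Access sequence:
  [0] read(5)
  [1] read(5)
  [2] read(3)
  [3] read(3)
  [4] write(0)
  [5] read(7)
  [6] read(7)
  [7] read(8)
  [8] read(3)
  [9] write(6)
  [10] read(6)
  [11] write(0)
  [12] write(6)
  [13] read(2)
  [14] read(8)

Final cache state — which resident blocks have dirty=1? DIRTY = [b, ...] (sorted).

0: R B5 → L2 miss [-]
1: R B5 → L2 hit [-]
2: R B3 → L0 miss [-]
3: R B3 → L0 hit [-]
4: W B0 → L0 miss [D]
5: R B7 → L1 miss [-]
6: R B7 → L1 hit [-]
7: R B8 → L2 miss [-]
8: R B3 → L0 miss wb→B0 [-]
9: W B6 → L0 miss [D]
10: R B6 → L0 hit [D]
11: W B0 → L0 miss wb→B6 [D]
12: W B6 → L0 miss wb→B0 [D]
13: R B2 → L2 miss [-]
14: R B8 → L2 miss [-]

DIRTY = [6]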